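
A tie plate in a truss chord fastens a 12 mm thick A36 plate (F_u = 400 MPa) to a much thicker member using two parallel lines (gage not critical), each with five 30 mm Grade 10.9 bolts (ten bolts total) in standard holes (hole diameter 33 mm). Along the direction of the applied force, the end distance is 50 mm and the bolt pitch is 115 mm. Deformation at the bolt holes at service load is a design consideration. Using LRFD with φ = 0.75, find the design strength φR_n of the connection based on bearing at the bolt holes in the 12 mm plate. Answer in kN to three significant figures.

Per bolt r_n = 1.2 l_c t F_u ≤ 2.4 d t F_u; upper limit = 2.4 × 30 × 12 × 400 / 1000 = 345.6 kN.
Edge bolt: l_c = 50 − 33/2 = 33.5 mm → 1.2 × 33.5 × 12 × 400 / 1000 = 193 → r_n = 193 kN.
Interior bolts: l_c = 115 − 33 = 82 mm → 1.2 × 82 × 12 × 400 / 1000 = 472.3 → r_n = 345.6 kN.
R_n = 2 × 193 + 8 × 345.6 = 3151 kN.
Design strength φR_n = 0.75 × 3151 = 2360 kN.

2360 kN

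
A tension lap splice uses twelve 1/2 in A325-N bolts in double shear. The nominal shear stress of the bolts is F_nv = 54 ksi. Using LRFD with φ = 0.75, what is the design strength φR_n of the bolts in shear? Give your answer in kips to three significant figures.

191 kips

A_b = π × 0.5² / 4 = 0.1963 in².
R_n = F_nv · A_b · n · n_s = 54 × 0.1963 × 12 × 2 = 254.5 kips.
Design strength φR_n = 0.75 × 254.5 = 191 kips.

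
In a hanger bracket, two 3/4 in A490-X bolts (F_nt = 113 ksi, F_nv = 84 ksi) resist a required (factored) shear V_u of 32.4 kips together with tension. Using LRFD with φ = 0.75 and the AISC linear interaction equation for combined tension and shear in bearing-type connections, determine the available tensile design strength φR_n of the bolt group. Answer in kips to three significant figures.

A_b = π·0.75²/4 = 0.4418 in²; f_rv = 32.4 / (2 × 0.4418) = 36.67 ksi.
F'_nt = 1.3 F_nt − (F_nt / φF_nv) f_rv = 1.3·113 − (113/(0.75·84))·36.67 = 81.13 ksi, capped at F_nt → F'_nt = 81.13 ksi.
R_n = F'_nt · A_b · n = 81.13 × 0.4418 × 2 = 71.68 kips.
Design strength φR_n = 0.75 × 71.68 = 53.8 kips.

53.8 kips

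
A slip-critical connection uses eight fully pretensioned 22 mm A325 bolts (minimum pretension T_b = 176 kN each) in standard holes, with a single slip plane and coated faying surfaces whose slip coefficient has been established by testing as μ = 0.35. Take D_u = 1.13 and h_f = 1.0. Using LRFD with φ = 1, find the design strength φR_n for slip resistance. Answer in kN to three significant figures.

557 kN

R_n = μ · D_u · h_f · T_b · n_s · n_b = 0.35 × 1.13 × 1.0 × 176 × 1 × 8 = 556.9 kN.
Design strength φR_n = 1 × 556.9 = 557 kN.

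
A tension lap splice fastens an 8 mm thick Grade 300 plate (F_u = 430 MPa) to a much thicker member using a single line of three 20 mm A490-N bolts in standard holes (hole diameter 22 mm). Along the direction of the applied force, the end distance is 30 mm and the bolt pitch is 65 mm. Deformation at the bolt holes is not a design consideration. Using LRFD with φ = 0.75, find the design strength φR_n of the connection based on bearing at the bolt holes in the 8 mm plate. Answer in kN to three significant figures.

Per bolt r_n = 1.5 l_c t F_u ≤ 3.0 d t F_u; upper limit = 3.0 × 20 × 8 × 430 / 1000 = 206.4 kN.
Edge bolt: l_c = 30 − 22/2 = 19 mm → 1.5 × 19 × 8 × 430 / 1000 = 98.04 → r_n = 98.04 kN.
Interior bolts: l_c = 65 − 22 = 43 mm → 1.5 × 43 × 8 × 430 / 1000 = 221.9 → r_n = 206.4 kN.
R_n = 1 × 98.04 + 2 × 206.4 = 510.8 kN.
Design strength φR_n = 0.75 × 510.8 = 383 kN.

383 kN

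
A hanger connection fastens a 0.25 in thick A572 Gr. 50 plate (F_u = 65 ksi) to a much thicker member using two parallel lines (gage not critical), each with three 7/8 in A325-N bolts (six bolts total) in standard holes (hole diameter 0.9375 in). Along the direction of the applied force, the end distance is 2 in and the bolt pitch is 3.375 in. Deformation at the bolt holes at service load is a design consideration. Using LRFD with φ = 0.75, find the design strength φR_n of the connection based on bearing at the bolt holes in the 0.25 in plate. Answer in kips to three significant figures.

Per bolt r_n = 1.2 l_c t F_u ≤ 2.4 d t F_u; upper limit = 2.4 × 0.875 × 0.25 × 65 = 34.12 kips.
Edge bolt: l_c = 2 − 0.9375/2 = 1.531 in → 1.2 × 1.531 × 0.25 × 65 = 29.86 → r_n = 29.86 kips.
Interior bolts: l_c = 3.375 − 0.9375 = 2.438 in → 1.2 × 2.438 × 0.25 × 65 = 47.53 → r_n = 34.12 kips.
R_n = 2 × 29.86 + 4 × 34.12 = 196.2 kips.
Design strength φR_n = 0.75 × 196.2 = 147 kips.

147 kips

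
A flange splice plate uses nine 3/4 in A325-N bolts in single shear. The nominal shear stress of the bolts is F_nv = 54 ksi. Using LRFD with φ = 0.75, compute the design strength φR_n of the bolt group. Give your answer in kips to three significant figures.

161 kips

A_b = π × 0.75² / 4 = 0.4418 in².
R_n = F_nv · A_b · n · n_s = 54 × 0.4418 × 9 × 1 = 214.7 kips.
Design strength φR_n = 0.75 × 214.7 = 161 kips.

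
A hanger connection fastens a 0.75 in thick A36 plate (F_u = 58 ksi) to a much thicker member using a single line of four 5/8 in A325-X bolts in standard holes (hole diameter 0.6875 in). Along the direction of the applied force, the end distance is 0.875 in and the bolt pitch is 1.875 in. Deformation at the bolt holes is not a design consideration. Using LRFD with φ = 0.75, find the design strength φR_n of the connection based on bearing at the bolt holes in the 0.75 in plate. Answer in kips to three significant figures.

Per bolt r_n = 1.5 l_c t F_u ≤ 3.0 d t F_u; upper limit = 3.0 × 0.625 × 0.75 × 58 = 81.56 kips.
Edge bolt: l_c = 0.875 − 0.6875/2 = 0.5312 in → 1.5 × 0.5312 × 0.75 × 58 = 34.66 → r_n = 34.66 kips.
Interior bolts: l_c = 1.875 − 0.6875 = 1.188 in → 1.5 × 1.188 × 0.75 × 58 = 77.48 → r_n = 77.48 kips.
R_n = 1 × 34.66 + 3 × 77.48 = 267.1 kips.
Design strength φR_n = 0.75 × 267.1 = 200 kips.

200 kips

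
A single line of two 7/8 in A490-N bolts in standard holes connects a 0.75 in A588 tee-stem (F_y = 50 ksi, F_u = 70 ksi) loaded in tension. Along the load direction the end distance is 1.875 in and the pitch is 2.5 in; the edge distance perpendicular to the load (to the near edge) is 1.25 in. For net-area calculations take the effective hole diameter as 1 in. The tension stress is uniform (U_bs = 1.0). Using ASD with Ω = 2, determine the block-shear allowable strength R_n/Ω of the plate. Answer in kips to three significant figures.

Shear plane L_v = 1.875 + 1·2.5 = 4.375 in; A_gv = 4.375 × 0.75 = 3.281 in².
A_nv = (4.375 − 1.5·1) × 0.75 = 2.156 in².
A_nt = (1.25 − 0.5·1) × 0.75 = 0.5625 in².
0.6 F_u A_nv = 90.56 kips; 0.6 F_y A_gv = 98.44 kips → shear rupture governs the shear term.
R_n = 90.56 + 1.0 × 70 × 0.5625 = 129.9 kips.
Allowable strength R_n/Ω = 129.9 / 2 = 65 kips.

65 kips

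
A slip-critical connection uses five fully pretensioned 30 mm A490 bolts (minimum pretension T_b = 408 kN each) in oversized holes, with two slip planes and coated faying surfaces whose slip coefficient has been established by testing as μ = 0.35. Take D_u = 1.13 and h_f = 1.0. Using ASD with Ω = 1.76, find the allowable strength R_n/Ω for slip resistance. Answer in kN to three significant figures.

917 kN

R_n = μ · D_u · h_f · T_b · n_s · n_b = 0.35 × 1.13 × 1.0 × 408 × 2 × 5 = 1614 kN.
Allowable strength R_n/Ω = 1614 / 1.76 = 917 kN.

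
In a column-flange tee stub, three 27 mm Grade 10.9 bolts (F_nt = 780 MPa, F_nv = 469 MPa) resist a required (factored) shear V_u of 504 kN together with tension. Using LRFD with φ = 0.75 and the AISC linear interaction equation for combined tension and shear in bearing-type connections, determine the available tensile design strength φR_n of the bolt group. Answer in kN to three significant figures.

A_b = π·27²/4 = 572.6 mm²; f_rv = 504 × 1000 / (3 × 572.6) = 293.4 MPa.
F'_nt = 1.3 F_nt − (F_nt / φF_nv) f_rv = 1.3·780 − (780/(0.75·469))·293.4 = 363.3 MPa, capped at F_nt → F'_nt = 363.3 MPa.
R_n = F'_nt · A_b · n = 363.3 × 572.6 × 3 / 1000 = 624.1 kN.
Design strength φR_n = 0.75 × 624.1 = 468 kN.

468 kN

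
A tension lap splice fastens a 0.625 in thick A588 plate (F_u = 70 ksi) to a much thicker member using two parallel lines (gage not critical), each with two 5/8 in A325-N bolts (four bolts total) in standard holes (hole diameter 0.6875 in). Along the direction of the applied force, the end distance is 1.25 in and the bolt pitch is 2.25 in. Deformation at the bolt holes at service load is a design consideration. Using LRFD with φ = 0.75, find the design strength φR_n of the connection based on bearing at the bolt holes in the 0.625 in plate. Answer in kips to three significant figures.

170 kips

Per bolt r_n = 1.2 l_c t F_u ≤ 2.4 d t F_u; upper limit = 2.4 × 0.625 × 0.625 × 70 = 65.62 kips.
Edge bolt: l_c = 1.25 − 0.6875/2 = 0.9062 in → 1.2 × 0.9062 × 0.625 × 70 = 47.58 → r_n = 47.58 kips.
Interior bolts: l_c = 2.25 − 0.6875 = 1.562 in → 1.2 × 1.562 × 0.625 × 70 = 82.03 → r_n = 65.62 kips.
R_n = 2 × 47.58 + 2 × 65.62 = 226.4 kips.
Design strength φR_n = 0.75 × 226.4 = 170 kips.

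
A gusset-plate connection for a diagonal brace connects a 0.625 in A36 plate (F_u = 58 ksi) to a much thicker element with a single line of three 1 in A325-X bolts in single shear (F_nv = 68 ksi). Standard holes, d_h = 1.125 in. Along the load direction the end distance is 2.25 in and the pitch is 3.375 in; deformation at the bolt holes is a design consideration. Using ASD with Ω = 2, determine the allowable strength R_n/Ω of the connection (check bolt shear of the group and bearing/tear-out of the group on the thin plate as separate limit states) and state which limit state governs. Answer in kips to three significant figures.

Bolt shear: A_b = π·1²/4 = 0.7854 in²; R_n = 68 × 0.7854 × 3 × 1 = 160.2 kips → 160.2 / 2 = 80.1 kips.
Bearing (1.2 l_c t F_u ≤ 2.4 d t F_u): upper limit = 2.4·1·0.625·58 = 87 kips.
  Edge l_c = 2.25 − 1.125/2 = 1.688 → r_n = 73.41 kips; interior l_c = 3.375 − 1.125 = 2.25 → r_n = 87 kips.
  R_n,bearing = 1·73.41 + 2·87 = 247.4 kips → 247.4 / 2 = 124 kips.
Bolt shear governs: 80.1 kips.

80.1 kips (bolt shear governs)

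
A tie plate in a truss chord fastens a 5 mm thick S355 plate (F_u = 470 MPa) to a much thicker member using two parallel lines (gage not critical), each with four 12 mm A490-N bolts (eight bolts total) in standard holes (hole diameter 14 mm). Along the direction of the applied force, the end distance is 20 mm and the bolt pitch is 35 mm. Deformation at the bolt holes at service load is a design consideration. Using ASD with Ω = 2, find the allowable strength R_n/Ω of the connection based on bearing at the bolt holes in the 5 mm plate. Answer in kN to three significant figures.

Per bolt r_n = 1.2 l_c t F_u ≤ 2.4 d t F_u; upper limit = 2.4 × 12 × 5 × 470 / 1000 = 67.68 kN.
Edge bolt: l_c = 20 − 14/2 = 13 mm → 1.2 × 13 × 5 × 470 / 1000 = 36.66 → r_n = 36.66 kN.
Interior bolts: l_c = 35 − 14 = 21 mm → 1.2 × 21 × 5 × 470 / 1000 = 59.22 → r_n = 59.22 kN.
R_n = 2 × 36.66 + 6 × 59.22 = 428.6 kN.
Allowable strength R_n/Ω = 428.6 / 2 = 214 kN.

214 kN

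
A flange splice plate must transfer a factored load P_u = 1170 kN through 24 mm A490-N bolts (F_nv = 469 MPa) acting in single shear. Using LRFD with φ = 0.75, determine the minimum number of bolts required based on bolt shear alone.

A_b = π·24²/4 = 452.4 mm².
Per-bolt design strength φR_n = 0.75 × 469 × 452.4 × 1 / 1000 = 159.1 kN.
n ≥ 1170 / 159.1 = 7.353 → use 8 bolts.

8 bolts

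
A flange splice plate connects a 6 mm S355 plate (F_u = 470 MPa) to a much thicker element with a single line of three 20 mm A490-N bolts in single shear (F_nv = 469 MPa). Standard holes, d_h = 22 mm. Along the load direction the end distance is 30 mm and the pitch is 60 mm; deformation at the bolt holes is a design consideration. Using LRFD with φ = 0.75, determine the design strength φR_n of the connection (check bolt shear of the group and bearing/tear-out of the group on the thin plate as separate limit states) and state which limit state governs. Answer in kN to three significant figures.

Bolt shear: A_b = π·20²/4 = 314.2 mm²; R_n = 469 × 314.2 × 3 × 1 / 1000 = 442 kN → 0.75 × 442 = 332 kN.
Bearing (1.2 l_c t F_u ≤ 2.4 d t F_u): upper limit = 2.4·20·6·470 / 1000 = 135.4 kN.
  Edge l_c = 30 − 22/2 = 19 → r_n = 64.3 kN; interior l_c = 60 − 22 = 38 → r_n = 128.6 kN.
  R_n,bearing = 1·64.3 + 2·128.6 = 321.5 kN → 0.75 × 321.5 = 241 kN.
Bearing governs: 241 kN.

241 kN (bearing governs)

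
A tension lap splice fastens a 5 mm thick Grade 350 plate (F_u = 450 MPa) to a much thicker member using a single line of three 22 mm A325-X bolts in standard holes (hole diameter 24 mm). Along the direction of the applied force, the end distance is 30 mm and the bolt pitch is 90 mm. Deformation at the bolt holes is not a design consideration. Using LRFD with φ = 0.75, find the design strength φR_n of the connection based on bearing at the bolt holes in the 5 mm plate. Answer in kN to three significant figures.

Per bolt r_n = 1.5 l_c t F_u ≤ 3.0 d t F_u; upper limit = 3.0 × 22 × 5 × 450 / 1000 = 148.5 kN.
Edge bolt: l_c = 30 − 24/2 = 18 mm → 1.5 × 18 × 5 × 450 / 1000 = 60.75 → r_n = 60.75 kN.
Interior bolts: l_c = 90 − 24 = 66 mm → 1.5 × 66 × 5 × 450 / 1000 = 222.8 → r_n = 148.5 kN.
R_n = 1 × 60.75 + 2 × 148.5 = 357.8 kN.
Design strength φR_n = 0.75 × 357.8 = 268 kN.

268 kN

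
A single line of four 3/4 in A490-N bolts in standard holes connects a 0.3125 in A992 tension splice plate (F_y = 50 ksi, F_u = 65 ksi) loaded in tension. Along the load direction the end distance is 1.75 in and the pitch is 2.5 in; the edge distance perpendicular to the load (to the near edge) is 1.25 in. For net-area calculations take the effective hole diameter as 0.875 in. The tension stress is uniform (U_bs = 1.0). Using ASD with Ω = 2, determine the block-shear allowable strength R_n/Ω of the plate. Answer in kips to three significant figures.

Shear plane L_v = 1.75 + 3·2.5 = 9.25 in; A_gv = 9.25 × 0.3125 = 2.891 in².
A_nv = (9.25 − 3.5·0.875) × 0.3125 = 1.934 in².
A_nt = (1.25 − 0.5·0.875) × 0.3125 = 0.2539 in².
0.6 F_u A_nv = 75.41 kips; 0.6 F_y A_gv = 86.72 kips → shear rupture governs the shear term.
R_n = 75.41 + 1.0 × 65 × 0.2539 = 91.91 kips.
Allowable strength R_n/Ω = 91.91 / 2 = 46 kips.

46 kips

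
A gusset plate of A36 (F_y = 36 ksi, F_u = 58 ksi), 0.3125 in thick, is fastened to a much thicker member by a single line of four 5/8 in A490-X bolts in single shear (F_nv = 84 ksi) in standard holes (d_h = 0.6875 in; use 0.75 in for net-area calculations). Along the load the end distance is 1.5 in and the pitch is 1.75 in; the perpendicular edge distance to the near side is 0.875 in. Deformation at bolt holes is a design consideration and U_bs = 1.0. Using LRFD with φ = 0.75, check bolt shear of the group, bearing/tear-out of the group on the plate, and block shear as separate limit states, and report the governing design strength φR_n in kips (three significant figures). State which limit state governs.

40.4 kips (block shear governs)

Bolt shear: A_b = π·0.625²/4 = 0.3068 in²; R_n = 84 × 0.3068 × 4 × 1 = 103.1 kips → 0.75 × 103.1 = 77.3 kips.
Bearing: edge l_c = 1.156, r_n = 25.15 kips; interior l_c = 1.062, r_n = 23.11 kips; R_n = 25.15 + 3·23.11 = 94.48 kips → 70.9 kips.
Block shear: A_gv = 2.109, A_nv = 1.289, A_nt = 0.1562 in²; R_n = min(0.6F_uA_nv, 0.6F_yA_gv) + U_bs·F_u·A_nt = 53.92 kips → 40.4 kips.
Block shear governs: 40.4 kips.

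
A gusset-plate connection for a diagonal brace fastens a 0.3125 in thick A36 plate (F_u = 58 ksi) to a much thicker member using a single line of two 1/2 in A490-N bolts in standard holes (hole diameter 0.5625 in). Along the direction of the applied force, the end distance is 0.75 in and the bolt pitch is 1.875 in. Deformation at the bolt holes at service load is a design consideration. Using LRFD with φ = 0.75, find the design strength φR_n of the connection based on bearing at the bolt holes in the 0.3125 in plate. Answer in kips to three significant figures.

Per bolt r_n = 1.2 l_c t F_u ≤ 2.4 d t F_u; upper limit = 2.4 × 0.5 × 0.3125 × 58 = 21.75 kips.
Edge bolt: l_c = 0.75 − 0.5625/2 = 0.4688 in → 1.2 × 0.4688 × 0.3125 × 58 = 10.2 → r_n = 10.2 kips.
Interior bolts: l_c = 1.875 − 0.5625 = 1.312 in → 1.2 × 1.312 × 0.3125 × 58 = 28.55 → r_n = 21.75 kips.
R_n = 1 × 10.2 + 1 × 21.75 = 31.95 kips.
Design strength φR_n = 0.75 × 31.95 = 24 kips.

24 kips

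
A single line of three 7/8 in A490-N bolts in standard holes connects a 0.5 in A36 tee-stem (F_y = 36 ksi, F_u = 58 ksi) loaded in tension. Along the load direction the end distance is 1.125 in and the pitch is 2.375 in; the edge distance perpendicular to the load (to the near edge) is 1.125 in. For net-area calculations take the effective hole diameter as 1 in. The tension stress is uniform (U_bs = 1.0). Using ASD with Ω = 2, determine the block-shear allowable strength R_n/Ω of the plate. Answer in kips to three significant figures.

38.4 kips

Shear plane L_v = 1.125 + 2·2.375 = 5.875 in; A_gv = 5.875 × 0.5 = 2.938 in².
A_nv = (5.875 − 2.5·1) × 0.5 = 1.688 in².
A_nt = (1.125 − 0.5·1) × 0.5 = 0.3125 in².
0.6 F_u A_nv = 58.72 kips; 0.6 F_y A_gv = 63.45 kips → shear rupture governs the shear term.
R_n = 58.72 + 1.0 × 58 × 0.3125 = 76.85 kips.
Allowable strength R_n/Ω = 76.85 / 2 = 38.4 kips.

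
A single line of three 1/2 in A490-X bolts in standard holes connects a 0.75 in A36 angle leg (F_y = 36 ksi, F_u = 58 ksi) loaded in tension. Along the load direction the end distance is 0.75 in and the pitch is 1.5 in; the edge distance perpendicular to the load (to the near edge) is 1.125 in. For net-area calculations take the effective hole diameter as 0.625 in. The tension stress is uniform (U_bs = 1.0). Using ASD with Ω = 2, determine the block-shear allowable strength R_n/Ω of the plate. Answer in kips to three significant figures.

Shear plane L_v = 0.75 + 2·1.5 = 3.75 in; A_gv = 3.75 × 0.75 = 2.812 in².
A_nv = (3.75 − 2.5·0.625) × 0.75 = 1.641 in².
A_nt = (1.125 − 0.5·0.625) × 0.75 = 0.6094 in².
0.6 F_u A_nv = 57.09 kips; 0.6 F_y A_gv = 60.75 kips → shear rupture governs the shear term.
R_n = 57.09 + 1.0 × 58 × 0.6094 = 92.44 kips.
Allowable strength R_n/Ω = 92.44 / 2 = 46.2 kips.

46.2 kips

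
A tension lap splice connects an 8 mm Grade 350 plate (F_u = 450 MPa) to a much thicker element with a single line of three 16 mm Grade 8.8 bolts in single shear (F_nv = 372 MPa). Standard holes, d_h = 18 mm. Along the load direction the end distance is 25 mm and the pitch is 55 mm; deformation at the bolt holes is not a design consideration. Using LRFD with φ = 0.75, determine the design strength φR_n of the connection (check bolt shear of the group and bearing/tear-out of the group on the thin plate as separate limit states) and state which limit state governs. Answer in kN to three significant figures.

168 kN (bolt shear governs)

Bolt shear: A_b = π·16²/4 = 201.1 mm²; R_n = 372 × 201.1 × 3 × 1 / 1000 = 224.4 kN → 0.75 × 224.4 = 168 kN.
Bearing (1.5 l_c t F_u ≤ 3.0 d t F_u): upper limit = 3.0·16·8·450 / 1000 = 172.8 kN.
  Edge l_c = 25 − 18/2 = 16 → r_n = 86.4 kN; interior l_c = 55 − 18 = 37 → r_n = 172.8 kN.
  R_n,bearing = 1·86.4 + 2·172.8 = 432 kN → 0.75 × 432 = 324 kN.
Bolt shear governs: 168 kN.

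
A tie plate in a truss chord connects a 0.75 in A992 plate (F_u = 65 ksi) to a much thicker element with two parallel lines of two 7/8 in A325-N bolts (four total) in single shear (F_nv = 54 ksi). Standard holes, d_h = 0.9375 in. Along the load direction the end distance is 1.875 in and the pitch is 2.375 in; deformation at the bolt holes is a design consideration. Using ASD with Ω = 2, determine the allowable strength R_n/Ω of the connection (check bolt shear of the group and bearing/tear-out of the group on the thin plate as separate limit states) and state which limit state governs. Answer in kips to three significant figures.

64.9 kips (bolt shear governs)

Bolt shear: A_b = π·0.875²/4 = 0.6013 in²; R_n = 54 × 0.6013 × 4 × 1 = 129.9 kips → 129.9 / 2 = 64.9 kips.
Bearing (1.2 l_c t F_u ≤ 2.4 d t F_u): upper limit = 2.4·0.875·0.75·65 = 102.4 kips.
  Edge l_c = 1.875 − 0.9375/2 = 1.406 → r_n = 82.27 kips; interior l_c = 2.375 − 0.9375 = 1.438 → r_n = 84.09 kips.
  R_n,bearing = 2·82.27 + 2·84.09 = 332.7 kips → 332.7 / 2 = 166 kips.
Bolt shear governs: 64.9 kips.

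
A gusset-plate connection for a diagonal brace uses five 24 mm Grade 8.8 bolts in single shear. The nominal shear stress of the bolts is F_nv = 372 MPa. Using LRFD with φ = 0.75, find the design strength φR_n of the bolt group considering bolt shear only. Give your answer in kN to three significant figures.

A_b = π × 24² / 4 = 452.4 mm².
R_n = F_nv · A_b · n · n_s = 372 × 452.4 × 5 × 1 / 1000 = 841.4 kN.
Design strength φR_n = 0.75 × 841.4 = 631 kN.

631 kN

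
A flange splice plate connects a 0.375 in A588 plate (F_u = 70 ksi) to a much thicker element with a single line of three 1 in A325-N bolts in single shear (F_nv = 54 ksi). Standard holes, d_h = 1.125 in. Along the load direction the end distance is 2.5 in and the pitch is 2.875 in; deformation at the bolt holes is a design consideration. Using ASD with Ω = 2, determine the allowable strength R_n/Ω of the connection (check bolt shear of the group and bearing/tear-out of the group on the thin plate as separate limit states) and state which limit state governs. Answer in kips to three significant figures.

63.6 kips (bolt shear governs)

Bolt shear: A_b = π·1²/4 = 0.7854 in²; R_n = 54 × 0.7854 × 3 × 1 = 127.2 kips → 127.2 / 2 = 63.6 kips.
Bearing (1.2 l_c t F_u ≤ 2.4 d t F_u): upper limit = 2.4·1·0.375·70 = 63 kips.
  Edge l_c = 2.5 − 1.125/2 = 1.938 → r_n = 61.03 kips; interior l_c = 2.875 − 1.125 = 1.75 → r_n = 55.13 kips.
  R_n,bearing = 1·61.03 + 2·55.13 = 171.3 kips → 171.3 / 2 = 85.6 kips.
Bolt shear governs: 63.6 kips.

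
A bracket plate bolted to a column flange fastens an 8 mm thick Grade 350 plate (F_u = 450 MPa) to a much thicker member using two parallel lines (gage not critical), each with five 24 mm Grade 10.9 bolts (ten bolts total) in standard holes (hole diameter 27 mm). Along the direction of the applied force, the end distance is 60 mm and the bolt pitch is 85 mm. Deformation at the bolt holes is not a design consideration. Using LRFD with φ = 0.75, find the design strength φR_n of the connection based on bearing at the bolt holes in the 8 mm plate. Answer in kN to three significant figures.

Per bolt r_n = 1.5 l_c t F_u ≤ 3.0 d t F_u; upper limit = 3.0 × 24 × 8 × 450 / 1000 = 259.2 kN.
Edge bolt: l_c = 60 − 27/2 = 46.5 mm → 1.5 × 46.5 × 8 × 450 / 1000 = 251.1 → r_n = 251.1 kN.
Interior bolts: l_c = 85 − 27 = 58 mm → 1.5 × 58 × 8 × 450 / 1000 = 313.2 → r_n = 259.2 kN.
R_n = 2 × 251.1 + 8 × 259.2 = 2576 kN.
Design strength φR_n = 0.75 × 2576 = 1930 kN.

1930 kN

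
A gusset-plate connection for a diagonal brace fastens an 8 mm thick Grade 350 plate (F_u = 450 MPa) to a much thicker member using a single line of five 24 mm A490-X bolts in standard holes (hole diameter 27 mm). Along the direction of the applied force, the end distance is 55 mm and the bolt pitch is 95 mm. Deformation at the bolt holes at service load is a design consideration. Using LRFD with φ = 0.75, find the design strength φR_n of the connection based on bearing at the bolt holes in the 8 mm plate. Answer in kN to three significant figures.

Per bolt r_n = 1.2 l_c t F_u ≤ 2.4 d t F_u; upper limit = 2.4 × 24 × 8 × 450 / 1000 = 207.4 kN.
Edge bolt: l_c = 55 − 27/2 = 41.5 mm → 1.2 × 41.5 × 8 × 450 / 1000 = 179.3 → r_n = 179.3 kN.
Interior bolts: l_c = 95 − 27 = 68 mm → 1.2 × 68 × 8 × 450 / 1000 = 293.8 → r_n = 207.4 kN.
R_n = 1 × 179.3 + 4 × 207.4 = 1009 kN.
Design strength φR_n = 0.75 × 1009 = 757 kN.

757 kN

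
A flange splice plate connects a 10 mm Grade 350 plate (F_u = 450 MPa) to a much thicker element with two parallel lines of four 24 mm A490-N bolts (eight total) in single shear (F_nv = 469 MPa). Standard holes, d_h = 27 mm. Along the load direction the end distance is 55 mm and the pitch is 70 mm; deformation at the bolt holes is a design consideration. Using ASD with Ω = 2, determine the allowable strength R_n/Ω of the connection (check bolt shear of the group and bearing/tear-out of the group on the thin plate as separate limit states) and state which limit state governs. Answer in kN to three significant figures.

Bolt shear: A_b = π·24²/4 = 452.4 mm²; R_n = 469 × 452.4 × 8 × 1 / 1000 = 1697 kN → 1697 / 2 = 849 kN.
Bearing (1.2 l_c t F_u ≤ 2.4 d t F_u): upper limit = 2.4·24·10·450 / 1000 = 259.2 kN.
  Edge l_c = 55 − 27/2 = 41.5 → r_n = 224.1 kN; interior l_c = 70 − 27 = 43 → r_n = 232.2 kN.
  R_n,bearing = 2·224.1 + 6·232.2 = 1841 kN → 1841 / 2 = 921 kN.
Bolt shear governs: 849 kN.

849 kN (bolt shear governs)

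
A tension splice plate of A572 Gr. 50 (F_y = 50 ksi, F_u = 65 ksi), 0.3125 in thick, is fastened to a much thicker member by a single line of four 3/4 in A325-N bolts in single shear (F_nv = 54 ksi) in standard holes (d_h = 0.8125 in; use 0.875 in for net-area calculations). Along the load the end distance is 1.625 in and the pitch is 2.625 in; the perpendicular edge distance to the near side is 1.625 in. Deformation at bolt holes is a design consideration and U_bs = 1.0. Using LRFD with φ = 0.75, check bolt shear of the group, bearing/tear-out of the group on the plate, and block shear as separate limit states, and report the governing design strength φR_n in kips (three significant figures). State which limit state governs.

71.6 kips (bolt shear governs)

Bolt shear: A_b = π·0.75²/4 = 0.4418 in²; R_n = 54 × 0.4418 × 4 × 1 = 95.43 kips → 0.75 × 95.43 = 71.6 kips.
Bearing: edge l_c = 1.219, r_n = 29.71 kips; interior l_c = 1.812, r_n = 36.56 kips; R_n = 29.71 + 3·36.56 = 139.4 kips → 105 kips.
Block shear: A_gv = 2.969, A_nv = 2.012, A_nt = 0.3711 in²; R_n = min(0.6F_uA_nv, 0.6F_yA_gv) + U_bs·F_u·A_nt = 102.6 kips → 76.9 kips.
Bolt shear governs: 71.6 kips.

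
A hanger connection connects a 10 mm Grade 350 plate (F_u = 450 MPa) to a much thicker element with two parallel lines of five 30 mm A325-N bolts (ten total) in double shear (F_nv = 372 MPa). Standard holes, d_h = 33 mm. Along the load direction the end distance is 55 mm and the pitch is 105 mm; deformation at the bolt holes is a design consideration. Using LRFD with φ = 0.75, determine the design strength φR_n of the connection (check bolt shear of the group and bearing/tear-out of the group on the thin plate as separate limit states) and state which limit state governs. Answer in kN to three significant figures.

2260 kN (bearing governs)

Bolt shear: A_b = π·30²/4 = 706.9 mm²; R_n = 372 × 706.9 × 10 × 2 / 1000 = 5259 kN → 0.75 × 5259 = 3940 kN.
Bearing (1.2 l_c t F_u ≤ 2.4 d t F_u): upper limit = 2.4·30·10·450 / 1000 = 324 kN.
  Edge l_c = 55 − 33/2 = 38.5 → r_n = 207.9 kN; interior l_c = 105 − 33 = 72 → r_n = 324 kN.
  R_n,bearing = 2·207.9 + 8·324 = 3008 kN → 0.75 × 3008 = 2260 kN.
Bearing governs: 2260 kN.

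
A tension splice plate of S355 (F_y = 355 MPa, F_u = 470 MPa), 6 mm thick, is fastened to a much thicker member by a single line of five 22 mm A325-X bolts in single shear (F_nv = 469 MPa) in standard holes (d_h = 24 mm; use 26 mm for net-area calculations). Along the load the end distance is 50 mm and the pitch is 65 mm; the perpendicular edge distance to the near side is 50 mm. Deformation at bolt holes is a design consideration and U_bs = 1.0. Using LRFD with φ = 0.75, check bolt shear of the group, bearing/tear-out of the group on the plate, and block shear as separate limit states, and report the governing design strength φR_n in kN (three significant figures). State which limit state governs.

Bolt shear: A_b = π·22²/4 = 380.1 mm²; R_n = 469 × 380.1 × 5 × 1 / 1000 = 891.4 kN → 0.75 × 891.4 = 669 kN.
Bearing: edge l_c = 38, r_n = 128.6 kN; interior l_c = 41, r_n = 138.7 kN; R_n = 128.6 + 4·138.7 = 683.6 kN → 513 kN.
Block shear: A_gv = 1860, A_nv = 1158, A_nt = 222 mm²; R_n = min(0.6F_uA_nv, 0.6F_yA_gv) + U_bs·F_u·A_nt = 430.9 kN → 323 kN.
Block shear governs: 323 kN.

323 kN (block shear governs)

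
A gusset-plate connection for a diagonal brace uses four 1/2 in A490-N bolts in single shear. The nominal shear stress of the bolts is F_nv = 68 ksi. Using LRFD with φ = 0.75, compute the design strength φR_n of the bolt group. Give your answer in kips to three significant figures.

40.1 kips

A_b = π × 0.5² / 4 = 0.1963 in².
R_n = F_nv · A_b · n · n_s = 68 × 0.1963 × 4 × 1 = 53.41 kips.
Design strength φR_n = 0.75 × 53.41 = 40.1 kips.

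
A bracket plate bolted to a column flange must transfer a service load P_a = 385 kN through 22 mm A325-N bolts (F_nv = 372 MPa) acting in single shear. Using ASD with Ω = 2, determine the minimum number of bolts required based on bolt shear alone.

6 bolts

A_b = π·22²/4 = 380.1 mm².
Per-bolt allowable strength R_n/Ω = 372 × 380.1 × 1 / 1000 / 2 = 70.7 kN.
n ≥ 385 / 70.7 = 5.445 → use 6 bolts.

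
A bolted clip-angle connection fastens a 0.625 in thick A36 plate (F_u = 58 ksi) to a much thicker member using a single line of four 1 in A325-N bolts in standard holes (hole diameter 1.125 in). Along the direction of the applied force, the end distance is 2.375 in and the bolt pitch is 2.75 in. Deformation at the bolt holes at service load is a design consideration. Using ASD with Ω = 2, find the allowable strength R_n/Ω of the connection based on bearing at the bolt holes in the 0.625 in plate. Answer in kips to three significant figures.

Per bolt r_n = 1.2 l_c t F_u ≤ 2.4 d t F_u; upper limit = 2.4 × 1 × 0.625 × 58 = 87 kips.
Edge bolt: l_c = 2.375 − 1.125/2 = 1.812 in → 1.2 × 1.812 × 0.625 × 58 = 78.84 → r_n = 78.84 kips.
Interior bolts: l_c = 2.75 − 1.125 = 1.625 in → 1.2 × 1.625 × 0.625 × 58 = 70.69 → r_n = 70.69 kips.
R_n = 1 × 78.84 + 3 × 70.69 = 290.9 kips.
Allowable strength R_n/Ω = 290.9 / 2 = 145 kips.

145 kips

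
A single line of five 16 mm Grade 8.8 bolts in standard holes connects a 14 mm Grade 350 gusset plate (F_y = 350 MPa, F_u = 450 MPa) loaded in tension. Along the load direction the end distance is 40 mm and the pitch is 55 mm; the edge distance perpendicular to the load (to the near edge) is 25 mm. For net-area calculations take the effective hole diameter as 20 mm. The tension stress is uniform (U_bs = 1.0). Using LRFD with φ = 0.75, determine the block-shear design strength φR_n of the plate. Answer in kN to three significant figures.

Shear plane L_v = 40 + 4·55 = 260 mm; A_gv = 260 × 14 = 3640 mm².
A_nv = (260 − 4.5·20) × 14 = 2380 mm².
A_nt = (25 − 0.5·20) × 14 = 210 mm².
0.6 F_u A_nv = 642.6 kN; 0.6 F_y A_gv = 764.4 kN → shear rupture governs the shear term.
R_n = 642.6 + 1.0 × 450 × 210 / 1000 = 737.1 kN.
Design strength φR_n = 0.75 × 737.1 = 553 kN.

553 kN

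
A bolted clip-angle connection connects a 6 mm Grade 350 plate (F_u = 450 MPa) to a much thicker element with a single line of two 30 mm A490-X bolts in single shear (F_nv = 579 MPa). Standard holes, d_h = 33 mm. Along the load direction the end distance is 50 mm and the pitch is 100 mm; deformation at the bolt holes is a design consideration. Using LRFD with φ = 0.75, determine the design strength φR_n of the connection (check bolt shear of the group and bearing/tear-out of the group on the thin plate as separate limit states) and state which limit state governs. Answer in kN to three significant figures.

227 kN (bearing governs)

Bolt shear: A_b = π·30²/4 = 706.9 mm²; R_n = 579 × 706.9 × 2 × 1 / 1000 = 818.5 kN → 0.75 × 818.5 = 614 kN.
Bearing (1.2 l_c t F_u ≤ 2.4 d t F_u): upper limit = 2.4·30·6·450 / 1000 = 194.4 kN.
  Edge l_c = 50 − 33/2 = 33.5 → r_n = 108.5 kN; interior l_c = 100 − 33 = 67 → r_n = 194.4 kN.
  R_n,bearing = 1·108.5 + 1·194.4 = 302.9 kN → 0.75 × 302.9 = 227 kN.
Bearing governs: 227 kN.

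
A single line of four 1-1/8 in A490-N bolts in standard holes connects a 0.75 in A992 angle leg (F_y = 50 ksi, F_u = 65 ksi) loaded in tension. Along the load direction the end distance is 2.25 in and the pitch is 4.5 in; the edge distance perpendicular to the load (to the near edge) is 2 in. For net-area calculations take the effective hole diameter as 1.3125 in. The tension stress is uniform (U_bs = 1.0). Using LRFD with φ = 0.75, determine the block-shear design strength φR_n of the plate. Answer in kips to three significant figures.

294 kips

Shear plane L_v = 2.25 + 3·4.5 = 15.75 in; A_gv = 15.75 × 0.75 = 11.81 in².
A_nv = (15.75 − 3.5·1.3125) × 0.75 = 8.367 in².
A_nt = (2 − 0.5·1.3125) × 0.75 = 1.008 in².
0.6 F_u A_nv = 326.3 kips; 0.6 F_y A_gv = 354.4 kips → shear rupture governs the shear term.
R_n = 326.3 + 1.0 × 65 × 1.008 = 391.8 kips.
Design strength φR_n = 0.75 × 391.8 = 294 kips.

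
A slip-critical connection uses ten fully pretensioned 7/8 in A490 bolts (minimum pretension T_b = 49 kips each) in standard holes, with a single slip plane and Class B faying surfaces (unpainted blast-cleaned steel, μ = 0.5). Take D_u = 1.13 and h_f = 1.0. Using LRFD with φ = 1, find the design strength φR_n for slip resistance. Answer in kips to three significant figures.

R_n = μ · D_u · h_f · T_b · n_s · n_b = 0.5 × 1.13 × 1.0 × 49 × 1 × 10 = 276.8 kips.
Design strength φR_n = 1 × 276.8 = 277 kips.

277 kips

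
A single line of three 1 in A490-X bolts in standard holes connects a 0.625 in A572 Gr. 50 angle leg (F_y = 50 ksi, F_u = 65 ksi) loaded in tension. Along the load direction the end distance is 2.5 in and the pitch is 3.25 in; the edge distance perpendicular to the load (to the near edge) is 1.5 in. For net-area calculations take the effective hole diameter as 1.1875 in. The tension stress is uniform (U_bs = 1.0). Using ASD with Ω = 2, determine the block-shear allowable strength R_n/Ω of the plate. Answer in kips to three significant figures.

91.9 kips

Shear plane L_v = 2.5 + 2·3.25 = 9 in; A_gv = 9 × 0.625 = 5.625 in².
A_nv = (9 − 2.5·1.1875) × 0.625 = 3.77 in².
A_nt = (1.5 − 0.5·1.1875) × 0.625 = 0.5664 in².
0.6 F_u A_nv = 147 kips; 0.6 F_y A_gv = 168.8 kips → shear rupture governs the shear term.
R_n = 147 + 1.0 × 65 × 0.5664 = 183.8 kips.
Allowable strength R_n/Ω = 183.8 / 2 = 91.9 kips.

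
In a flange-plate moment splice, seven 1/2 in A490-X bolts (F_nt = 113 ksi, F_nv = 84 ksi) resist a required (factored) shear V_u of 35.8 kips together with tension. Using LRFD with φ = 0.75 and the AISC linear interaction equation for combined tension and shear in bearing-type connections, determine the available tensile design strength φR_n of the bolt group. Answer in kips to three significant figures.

103 kips

A_b = π·0.5²/4 = 0.1963 in²; f_rv = 35.8 / (7 × 0.1963) = 26.05 ksi.
F'_nt = 1.3 F_nt − (F_nt / φF_nv) f_rv = 1.3·113 − (113/(0.75·84))·26.05 = 100.2 ksi, capped at F_nt → F'_nt = 100.2 ksi.
R_n = F'_nt · A_b · n = 100.2 × 0.1963 × 7 = 137.7 kips.
Design strength φR_n = 0.75 × 137.7 = 103 kips.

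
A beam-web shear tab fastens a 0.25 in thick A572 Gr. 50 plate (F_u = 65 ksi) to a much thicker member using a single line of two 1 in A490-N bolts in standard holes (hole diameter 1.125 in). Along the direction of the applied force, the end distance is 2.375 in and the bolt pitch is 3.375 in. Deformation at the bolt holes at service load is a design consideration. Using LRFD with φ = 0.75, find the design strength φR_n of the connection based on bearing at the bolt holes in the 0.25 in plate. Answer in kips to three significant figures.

Per bolt r_n = 1.2 l_c t F_u ≤ 2.4 d t F_u; upper limit = 2.4 × 1 × 0.25 × 65 = 39 kips.
Edge bolt: l_c = 2.375 − 1.125/2 = 1.812 in → 1.2 × 1.812 × 0.25 × 65 = 35.34 → r_n = 35.34 kips.
Interior bolts: l_c = 3.375 − 1.125 = 2.25 in → 1.2 × 2.25 × 0.25 × 65 = 43.87 → r_n = 39 kips.
R_n = 1 × 35.34 + 1 × 39 = 74.34 kips.
Design strength φR_n = 0.75 × 74.34 = 55.8 kips.

55.8 kips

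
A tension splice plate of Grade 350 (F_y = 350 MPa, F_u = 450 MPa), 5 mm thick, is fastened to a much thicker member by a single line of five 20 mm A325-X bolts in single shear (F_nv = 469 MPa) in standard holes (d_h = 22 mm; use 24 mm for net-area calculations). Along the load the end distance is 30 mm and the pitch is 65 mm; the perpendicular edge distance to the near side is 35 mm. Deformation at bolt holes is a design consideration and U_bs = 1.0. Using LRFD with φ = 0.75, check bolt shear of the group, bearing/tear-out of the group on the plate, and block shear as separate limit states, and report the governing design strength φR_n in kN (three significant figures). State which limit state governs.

223 kN (block shear governs)

Bolt shear: A_b = π·20²/4 = 314.2 mm²; R_n = 469 × 314.2 × 5 × 1 / 1000 = 736.7 kN → 0.75 × 736.7 = 553 kN.
Bearing: edge l_c = 19, r_n = 51.3 kN; interior l_c = 43, r_n = 108 kN; R_n = 51.3 + 4·108 = 483.3 kN → 362 kN.
Block shear: A_gv = 1450, A_nv = 910, A_nt = 115 mm²; R_n = min(0.6F_uA_nv, 0.6F_yA_gv) + U_bs·F_u·A_nt = 297.4 kN → 223 kN.
Block shear governs: 223 kN.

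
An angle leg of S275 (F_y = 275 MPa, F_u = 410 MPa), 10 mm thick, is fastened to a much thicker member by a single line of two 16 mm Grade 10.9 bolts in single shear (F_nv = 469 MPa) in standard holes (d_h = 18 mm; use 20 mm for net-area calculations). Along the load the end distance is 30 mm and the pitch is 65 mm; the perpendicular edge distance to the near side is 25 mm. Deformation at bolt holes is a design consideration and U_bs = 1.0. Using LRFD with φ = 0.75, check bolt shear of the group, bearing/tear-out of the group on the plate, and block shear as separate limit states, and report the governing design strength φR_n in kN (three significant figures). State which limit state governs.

Bolt shear: A_b = π·16²/4 = 201.1 mm²; R_n = 469 × 201.1 × 2 × 1 / 1000 = 188.6 kN → 0.75 × 188.6 = 141 kN.
Bearing: edge l_c = 21, r_n = 103.3 kN; interior l_c = 47, r_n = 157.4 kN; R_n = 103.3 + 1·157.4 = 260.8 kN → 196 kN.
Block shear: A_gv = 950, A_nv = 650, A_nt = 150 mm²; R_n = min(0.6F_uA_nv, 0.6F_yA_gv) + U_bs·F_u·A_nt = 218.2 kN → 164 kN.
Bolt shear governs: 141 kN.

141 kN (bolt shear governs)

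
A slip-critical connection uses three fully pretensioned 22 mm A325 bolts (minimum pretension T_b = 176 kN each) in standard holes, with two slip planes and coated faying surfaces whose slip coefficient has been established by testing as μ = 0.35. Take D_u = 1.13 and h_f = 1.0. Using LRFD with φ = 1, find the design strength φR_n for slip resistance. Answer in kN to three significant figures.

418 kN

R_n = μ · D_u · h_f · T_b · n_s · n_b = 0.35 × 1.13 × 1.0 × 176 × 2 × 3 = 417.6 kN.
Design strength φR_n = 1 × 417.6 = 418 kN.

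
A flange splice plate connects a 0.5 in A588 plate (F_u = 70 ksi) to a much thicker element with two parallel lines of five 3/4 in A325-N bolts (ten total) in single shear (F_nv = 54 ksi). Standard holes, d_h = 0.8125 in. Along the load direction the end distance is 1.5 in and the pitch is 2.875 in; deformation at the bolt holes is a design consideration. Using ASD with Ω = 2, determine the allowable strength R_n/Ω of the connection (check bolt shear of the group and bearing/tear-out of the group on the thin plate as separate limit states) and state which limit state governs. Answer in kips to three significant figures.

Bolt shear: A_b = π·0.75²/4 = 0.4418 in²; R_n = 54 × 0.4418 × 10 × 1 = 238.6 kips → 238.6 / 2 = 119 kips.
Bearing (1.2 l_c t F_u ≤ 2.4 d t F_u): upper limit = 2.4·0.75·0.5·70 = 63 kips.
  Edge l_c = 1.5 − 0.8125/2 = 1.094 → r_n = 45.94 kips; interior l_c = 2.875 − 0.8125 = 2.062 → r_n = 63 kips.
  R_n,bearing = 2·45.94 + 8·63 = 595.9 kips → 595.9 / 2 = 298 kips.
Bolt shear governs: 119 kips.

119 kips (bolt shear governs)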